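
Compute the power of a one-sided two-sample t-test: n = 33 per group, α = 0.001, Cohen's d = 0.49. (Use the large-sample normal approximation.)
Power ≈ 0.14

Power calculation (two-sample t-test, normal approximation):
z_β = d · √(n/2) - z_α
z_β = 0.49 · √(33/2) - 3.090
z_β = 0.49 · 4.062 - 3.090
z_β = -1.100

Power = Φ(z_β) = Φ(-1.100) ≈ 0.136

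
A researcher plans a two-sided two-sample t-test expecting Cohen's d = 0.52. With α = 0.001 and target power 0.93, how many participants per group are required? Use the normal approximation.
n = 169 per group

Sample size formula (two-sample t-test, normal approximation):
n = 2 · ((z_{α/2} + z_β) / d)²

z_{α/2} = 3.291 (for α = 0.001, two-sided)
z_β = 1.476 (for power = 0.93)
d = 0.52

n = 2 · ((3.291 + 1.476) / 0.52)²
n = 2 · (9.167)²
n ≈ 168.07
Round up to the next whole number: n = 169 per group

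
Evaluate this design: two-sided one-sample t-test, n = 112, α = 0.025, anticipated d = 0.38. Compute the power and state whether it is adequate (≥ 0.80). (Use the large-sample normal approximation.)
Power ≈ 0.96; the study is adequately powered (power ≥ 0.80)

Power calculation (one-sample t-test, normal approximation):
z_β = d · √n - z_{α/2}
z_β = 0.38 · √112 - 2.241
z_β = 0.38 · 10.583 - 2.241
z_β = 1.780

Power = Φ(z_β) = Φ(1.780) ≈ 0.962

Effect size d = 0.38 is small by Cohen's convention (0.2/0.5/0.8).

Threshold: power ≥ 0.80 is conventionally adequate.
Power ≈ 0.96 → the study is adequately powered (power ≥ 0.80).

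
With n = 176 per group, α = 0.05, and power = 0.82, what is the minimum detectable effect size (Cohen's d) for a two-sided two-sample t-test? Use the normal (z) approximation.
d ≈ 0.31

Minimum detectable effect (two-sample t-test, normal approximation):
d = (z_{α/2} + z_β) / √(n/2)
d = (1.960 + 0.915) / √(176/2)
d = 2.875 / 9.381
d ≈ 0.31

By Cohen's convention (0.2 small / 0.5 medium / 0.8 large): small effect.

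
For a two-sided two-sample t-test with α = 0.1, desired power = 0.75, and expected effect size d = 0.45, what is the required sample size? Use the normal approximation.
n = 54 per group

Sample size formula (two-sample t-test, normal approximation):
n = 2 · ((z_{α/2} + z_β) / d)²

z_{α/2} = 1.645 (for α = 0.1, two-sided)
z_β = 0.674 (for power = 0.75)
d = 0.45

n = 2 · ((1.645 + 0.674) / 0.45)²
n = 2 · (5.153)²
n ≈ 53.11
Round up to the next whole number: n = 54 per group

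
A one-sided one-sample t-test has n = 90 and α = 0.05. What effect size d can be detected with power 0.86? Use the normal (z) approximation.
d ≈ 0.29

Minimum detectable effect (one-sample t-test, normal approximation):
d = (z_α + z_β) / √n
d = (1.645 + 1.080) / √90
d = 2.725 / 9.487
d ≈ 0.29

By Cohen's convention (0.2 small / 0.5 medium / 0.8 large): small effect.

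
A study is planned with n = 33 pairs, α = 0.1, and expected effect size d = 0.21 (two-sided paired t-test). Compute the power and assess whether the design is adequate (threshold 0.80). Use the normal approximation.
Power ≈ 0.33; the study is underpowered (power < 0.80)

Power calculation (paired t-test, normal approximation):
z_β = d · √n - z_{α/2}
z_β = 0.21 · √33 - 1.645
z_β = 0.21 · 5.745 - 1.645
z_β = -0.438

Power = Φ(z_β) = Φ(-0.438) ≈ 0.331

Effect size d = 0.21 is small by Cohen's convention (0.2/0.5/0.8).

Threshold: power ≥ 0.80 is conventionally adequate.
Power ≈ 0.33 → the study is underpowered (power < 0.80).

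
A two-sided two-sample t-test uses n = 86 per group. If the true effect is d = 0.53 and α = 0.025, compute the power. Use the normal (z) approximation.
Power ≈ 0.89

Power calculation (two-sample t-test, normal approximation):
z_β = d · √(n/2) - z_{α/2}
z_β = 0.53 · √(86/2) - 2.241
z_β = 0.53 · 6.557 - 2.241
z_β = 1.234

Power = Φ(z_β) = Φ(1.234) ≈ 0.891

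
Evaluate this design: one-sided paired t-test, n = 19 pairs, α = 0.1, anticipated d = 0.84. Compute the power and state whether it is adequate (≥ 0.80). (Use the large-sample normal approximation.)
Power ≈ 0.99; the study is adequately powered (power ≥ 0.80)

Power calculation (paired t-test, normal approximation):
z_β = d · √n - z_α
z_β = 0.84 · √19 - 1.282
z_β = 0.84 · 4.359 - 1.282
z_β = 2.380

Power = Φ(z_β) = Φ(2.380) ≈ 0.991

Effect size d = 0.84 is large by Cohen's convention (0.2/0.5/0.8).

Threshold: power ≥ 0.80 is conventionally adequate.
Power ≈ 0.99 → the study is adequately powered (power ≥ 0.80).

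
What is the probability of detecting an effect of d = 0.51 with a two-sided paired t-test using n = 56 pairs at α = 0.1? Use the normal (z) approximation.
Power ≈ 0.99

Power calculation (paired t-test, normal approximation):
z_β = d · √n - z_{α/2}
z_β = 0.51 · √56 - 1.645
z_β = 0.51 · 7.483 - 1.645
z_β = 2.172

Power = Φ(z_β) = Φ(2.172) ≈ 0.985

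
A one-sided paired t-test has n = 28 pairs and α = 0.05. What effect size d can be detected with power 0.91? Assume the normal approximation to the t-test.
d ≈ 0.56

Minimum detectable effect (paired t-test, normal approximation):
d = (z_α + z_β) / √n
d = (1.645 + 1.341) / √28
d = 2.986 / 5.292
d ≈ 0.56

By Cohen's convention (0.2 small / 0.5 medium / 0.8 large): medium effect.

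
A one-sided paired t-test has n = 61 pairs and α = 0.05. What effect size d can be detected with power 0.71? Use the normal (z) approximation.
d ≈ 0.28

Minimum detectable effect (paired t-test, normal approximation):
d = (z_α + z_β) / √n
d = (1.645 + 0.553) / √61
d = 2.198 / 7.810
d ≈ 0.28

By Cohen's convention (0.2 small / 0.5 medium / 0.8 large): small effect.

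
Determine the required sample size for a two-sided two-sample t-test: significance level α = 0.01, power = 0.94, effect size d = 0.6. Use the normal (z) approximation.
n = 95 per group

Sample size formula (two-sample t-test, normal approximation):
n = 2 · ((z_{α/2} + z_β) / d)²

z_{α/2} = 2.576 (for α = 0.01, two-sided)
z_β = 1.555 (for power = 0.94)
d = 0.6

n = 2 · ((2.576 + 1.555) / 0.6)²
n = 2 · (6.885)²
n ≈ 94.81
Round up to the next whole number: n = 95 per group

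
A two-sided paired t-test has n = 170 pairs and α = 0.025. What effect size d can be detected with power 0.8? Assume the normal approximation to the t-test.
d ≈ 0.24

Minimum detectable effect (paired t-test, normal approximation):
d = (z_{α/2} + z_β) / √n
d = (2.241 + 0.842) / √170
d = 3.083 / 13.038
d ≈ 0.24

By Cohen's convention (0.2 small / 0.5 medium / 0.8 large): small effect.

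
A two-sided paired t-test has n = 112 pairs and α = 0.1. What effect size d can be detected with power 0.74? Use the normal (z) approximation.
d ≈ 0.22

Minimum detectable effect (paired t-test, normal approximation):
d = (z_{α/2} + z_β) / √n
d = (1.645 + 0.643) / √112
d = 2.288 / 10.583
d ≈ 0.22

By Cohen's convention (0.2 small / 0.5 medium / 0.8 large): small effect.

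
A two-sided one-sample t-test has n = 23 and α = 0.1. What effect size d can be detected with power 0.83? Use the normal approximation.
d ≈ 0.54

Minimum detectable effect (one-sample t-test, normal approximation):
d = (z_{α/2} + z_β) / √n
d = (1.645 + 0.954) / √23
d = 2.599 / 4.796
d ≈ 0.54

By Cohen's convention (0.2 small / 0.5 medium / 0.8 large): medium effect.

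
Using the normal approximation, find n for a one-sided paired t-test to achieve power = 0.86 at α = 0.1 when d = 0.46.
n = 27 pairs

Sample size formula (paired t-test, normal approximation):
n = ((z_α + z_β) / d)²

z_α = 1.282 (for α = 0.1, one-sided)
z_β = 1.080 (for power = 0.86)
d = 0.46

n = ((1.282 + 1.080) / 0.46)²
n = (5.135)²
n ≈ 26.37
Round up to the next whole number: n = 27 pairs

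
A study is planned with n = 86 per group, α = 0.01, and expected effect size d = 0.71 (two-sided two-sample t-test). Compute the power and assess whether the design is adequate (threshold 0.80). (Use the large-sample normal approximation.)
Power ≈ 0.98; the study is adequately powered (power ≥ 0.80)

Power calculation (two-sample t-test, normal approximation):
z_β = d · √(n/2) - z_{α/2}
z_β = 0.71 · √(86/2) - 2.576
z_β = 0.71 · 6.557 - 2.576
z_β = 2.080

Power = Φ(z_β) = Φ(2.080) ≈ 0.981

Effect size d = 0.71 is medium by Cohen's convention (0.2/0.5/0.8).

Threshold: power ≥ 0.80 is conventionally adequate.
Power ≈ 0.98 → the study is adequately powered (power ≥ 0.80).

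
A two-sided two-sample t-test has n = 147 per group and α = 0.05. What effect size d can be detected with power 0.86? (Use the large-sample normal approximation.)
d ≈ 0.35

Minimum detectable effect (two-sample t-test, normal approximation):
d = (z_{α/2} + z_β) / √(n/2)
d = (1.960 + 1.080) / √(147/2)
d = 3.040 / 8.573
d ≈ 0.35

By Cohen's convention (0.2 small / 0.5 medium / 0.8 large): small effect.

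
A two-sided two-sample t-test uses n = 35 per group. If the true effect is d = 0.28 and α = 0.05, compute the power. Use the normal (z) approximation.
Power ≈ 0.22

Power calculation (two-sample t-test, normal approximation):
z_β = d · √(n/2) - z_{α/2}
z_β = 0.28 · √(35/2) - 1.960
z_β = 0.28 · 4.183 - 1.960
z_β = -0.789

Power = Φ(z_β) = Φ(-0.789) ≈ 0.215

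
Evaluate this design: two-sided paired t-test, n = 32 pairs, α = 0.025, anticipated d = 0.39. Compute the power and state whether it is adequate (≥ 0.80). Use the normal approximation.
Power ≈ 0.49; the study is underpowered (power < 0.80)

Power calculation (paired t-test, normal approximation):
z_β = d · √n - z_{α/2}
z_β = 0.39 · √32 - 2.241
z_β = 0.39 · 5.657 - 2.241
z_β = -0.035

Power = Φ(z_β) = Φ(-0.035) ≈ 0.486

Effect size d = 0.39 is small by Cohen's convention (0.2/0.5/0.8).

Threshold: power ≥ 0.80 is conventionally adequate.
Power ≈ 0.49 → the study is underpowered (power < 0.80).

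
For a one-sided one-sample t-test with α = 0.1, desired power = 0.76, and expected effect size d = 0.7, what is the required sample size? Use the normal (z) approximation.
n = 9

Sample size formula (one-sample t-test, normal approximation):
n = ((z_α + z_β) / d)²

z_α = 1.282 (for α = 0.1, one-sided)
z_β = 0.706 (for power = 0.76)
d = 0.7

n = ((1.282 + 0.706) / 0.7)²
n = (2.840)²
n ≈ 8.07
Round up to the next whole number: n = 9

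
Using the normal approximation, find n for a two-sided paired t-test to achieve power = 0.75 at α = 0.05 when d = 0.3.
n = 78 pairs

Sample size formula (paired t-test, normal approximation):
n = ((z_{α/2} + z_β) / d)²

z_{α/2} = 1.960 (for α = 0.05, two-sided)
z_β = 0.674 (for power = 0.75)
d = 0.3

n = ((1.960 + 0.674) / 0.3)²
n = (8.780)²
n ≈ 77.09
Round up to the next whole number: n = 78 pairs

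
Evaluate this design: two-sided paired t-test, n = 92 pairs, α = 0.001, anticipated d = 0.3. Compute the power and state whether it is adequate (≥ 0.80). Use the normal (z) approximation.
Power ≈ 0.34; the study is underpowered (power < 0.80)

Power calculation (paired t-test, normal approximation):
z_β = d · √n - z_{α/2}
z_β = 0.3 · √92 - 3.291
z_β = 0.3 · 9.592 - 3.291
z_β = -0.413

Power = Φ(z_β) = Φ(-0.413) ≈ 0.340

Effect size d = 0.3 is small by Cohen's convention (0.2/0.5/0.8).

Threshold: power ≥ 0.80 is conventionally adequate.
Power ≈ 0.34 → the study is underpowered (power < 0.80).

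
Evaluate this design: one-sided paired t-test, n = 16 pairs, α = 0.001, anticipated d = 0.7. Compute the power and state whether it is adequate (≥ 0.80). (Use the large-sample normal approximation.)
Power ≈ 0.39; the study is underpowered (power < 0.80)

Power calculation (paired t-test, normal approximation):
z_β = d · √n - z_α
z_β = 0.7 · √16 - 3.090
z_β = 0.7 · 4.000 - 3.090
z_β = -0.290

Power = Φ(z_β) = Φ(-0.290) ≈ 0.386

Effect size d = 0.7 is medium by Cohen's convention (0.2/0.5/0.8).

Threshold: power ≥ 0.80 is conventionally adequate.
Power ≈ 0.39 → the study is underpowered (power < 0.80).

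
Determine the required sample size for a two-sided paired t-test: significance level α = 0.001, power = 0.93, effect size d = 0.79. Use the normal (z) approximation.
n = 37 pairs

Sample size formula (paired t-test, normal approximation):
n = ((z_{α/2} + z_β) / d)²

z_{α/2} = 3.291 (for α = 0.001, two-sided)
z_β = 1.476 (for power = 0.93)
d = 0.79

n = ((3.291 + 1.476) / 0.79)²
n = (6.034)²
n ≈ 36.41
Round up to the next whole number: n = 37 pairs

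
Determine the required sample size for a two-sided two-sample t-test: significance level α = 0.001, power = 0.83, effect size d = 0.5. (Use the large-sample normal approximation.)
n = 145 per group

Sample size formula (two-sample t-test, normal approximation):
n = 2 · ((z_{α/2} + z_β) / d)²

z_{α/2} = 3.291 (for α = 0.001, two-sided)
z_β = 0.954 (for power = 0.83)
d = 0.5

n = 2 · ((3.291 + 0.954) / 0.5)²
n = 2 · (8.490)²
n ≈ 144.16
Round up to the next whole number: n = 145 per group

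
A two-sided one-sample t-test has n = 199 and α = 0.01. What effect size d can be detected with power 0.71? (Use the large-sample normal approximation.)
d ≈ 0.22

Minimum detectable effect (one-sample t-test, normal approximation):
d = (z_{α/2} + z_β) / √n
d = (2.576 + 0.553) / √199
d = 3.129 / 14.107
d ≈ 0.22

By Cohen's convention (0.2 small / 0.5 medium / 0.8 large): small effect.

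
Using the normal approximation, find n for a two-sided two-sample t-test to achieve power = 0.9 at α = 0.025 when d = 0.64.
n = 61 per group

Sample size formula (two-sample t-test, normal approximation):
n = 2 · ((z_{α/2} + z_β) / d)²

z_{α/2} = 2.241 (for α = 0.025, two-sided)
z_β = 1.282 (for power = 0.9)
d = 0.64

n = 2 · ((2.241 + 1.282) / 0.64)²
n = 2 · (5.505)²
n ≈ 60.61
Round up to the next whole number: n = 61 per group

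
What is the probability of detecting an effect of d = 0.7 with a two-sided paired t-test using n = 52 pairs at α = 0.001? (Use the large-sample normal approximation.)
Power ≈ 0.96

Power calculation (paired t-test, normal approximation):
z_β = d · √n - z_{α/2}
z_β = 0.7 · √52 - 3.291
z_β = 0.7 · 7.211 - 3.291
z_β = 1.757

Power = Φ(z_β) = Φ(1.757) ≈ 0.961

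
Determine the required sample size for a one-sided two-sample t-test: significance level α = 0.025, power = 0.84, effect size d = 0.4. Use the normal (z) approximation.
n = 110 per group

Sample size formula (two-sample t-test, normal approximation):
n = 2 · ((z_α + z_β) / d)²

z_α = 1.960 (for α = 0.025, one-sided)
z_β = 0.994 (for power = 0.84)
d = 0.4

n = 2 · ((1.960 + 0.994) / 0.4)²
n = 2 · (7.385)²
n ≈ 109.08
Round up to the next whole number: n = 110 per group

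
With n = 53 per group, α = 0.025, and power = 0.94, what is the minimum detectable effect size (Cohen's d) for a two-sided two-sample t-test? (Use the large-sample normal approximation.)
d ≈ 0.74

Minimum detectable effect (two-sample t-test, normal approximation):
d = (z_{α/2} + z_β) / √(n/2)
d = (2.241 + 1.555) / √(53/2)
d = 3.796 / 5.148
d ≈ 0.74

By Cohen's convention (0.2 small / 0.5 medium / 0.8 large): medium effect.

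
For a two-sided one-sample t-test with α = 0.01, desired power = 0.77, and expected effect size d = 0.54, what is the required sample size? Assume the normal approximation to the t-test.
n = 38

Sample size formula (one-sample t-test, normal approximation):
n = ((z_{α/2} + z_β) / d)²

z_{α/2} = 2.576 (for α = 0.01, two-sided)
z_β = 0.739 (for power = 0.77)
d = 0.54

n = ((2.576 + 0.739) / 0.54)²
n = (6.139)²
n ≈ 37.69
Round up to the next whole number: n = 38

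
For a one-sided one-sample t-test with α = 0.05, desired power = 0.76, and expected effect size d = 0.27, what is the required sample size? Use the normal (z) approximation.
n = 76

Sample size formula (one-sample t-test, normal approximation):
n = ((z_α + z_β) / d)²

z_α = 1.645 (for α = 0.05, one-sided)
z_β = 0.706 (for power = 0.76)
d = 0.27

n = ((1.645 + 0.706) / 0.27)²
n = (8.707)²
n ≈ 75.81
Round up to the next whole number: n = 76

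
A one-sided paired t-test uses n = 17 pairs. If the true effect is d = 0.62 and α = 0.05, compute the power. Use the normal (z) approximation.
Power ≈ 0.82

Power calculation (paired t-test, normal approximation):
z_β = d · √n - z_α
z_β = 0.62 · √17 - 1.645
z_β = 0.62 · 4.123 - 1.645
z_β = 0.911

Power = Φ(z_β) = Φ(0.911) ≈ 0.819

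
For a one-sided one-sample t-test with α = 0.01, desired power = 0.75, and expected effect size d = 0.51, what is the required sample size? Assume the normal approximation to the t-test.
n = 35

Sample size formula (one-sample t-test, normal approximation):
n = ((z_α + z_β) / d)²

z_α = 2.326 (for α = 0.01, one-sided)
z_β = 0.674 (for power = 0.75)
d = 0.51

n = ((2.326 + 0.674) / 0.51)²
n = (5.882)²
n ≈ 34.60
Round up to the next whole number: n = 35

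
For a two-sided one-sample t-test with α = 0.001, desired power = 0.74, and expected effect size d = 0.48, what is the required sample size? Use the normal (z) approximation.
n = 68

Sample size formula (one-sample t-test, normal approximation):
n = ((z_{α/2} + z_β) / d)²

z_{α/2} = 3.291 (for α = 0.001, two-sided)
z_β = 0.643 (for power = 0.74)
d = 0.48

n = ((3.291 + 0.643) / 0.48)²
n = (8.196)²
n ≈ 67.17
Round up to the next whole number: n = 68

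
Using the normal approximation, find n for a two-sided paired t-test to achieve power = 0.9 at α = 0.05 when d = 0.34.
n = 91 pairs

Sample size formula (paired t-test, normal approximation):
n = ((z_{α/2} + z_β) / d)²

z_{α/2} = 1.960 (for α = 0.05, two-sided)
z_β = 1.282 (for power = 0.9)
d = 0.34

n = ((1.960 + 1.282) / 0.34)²
n = (9.535)²
n ≈ 90.92
Round up to the next whole number: n = 91 pairs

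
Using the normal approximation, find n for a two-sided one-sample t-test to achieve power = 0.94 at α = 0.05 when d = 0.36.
n = 96

Sample size formula (one-sample t-test, normal approximation):
n = ((z_{α/2} + z_β) / d)²

z_{α/2} = 1.960 (for α = 0.05, two-sided)
z_β = 1.555 (for power = 0.94)
d = 0.36

n = ((1.960 + 1.555) / 0.36)²
n = (9.764)²
n ≈ 95.34
Round up to the next whole number: n = 96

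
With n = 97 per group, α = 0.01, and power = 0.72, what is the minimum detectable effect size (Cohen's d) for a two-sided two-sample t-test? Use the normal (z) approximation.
d ≈ 0.45

Minimum detectable effect (two-sample t-test, normal approximation):
d = (z_{α/2} + z_β) / √(n/2)
d = (2.576 + 0.583) / √(97/2)
d = 3.159 / 6.964
d ≈ 0.45

By Cohen's convention (0.2 small / 0.5 medium / 0.8 large): small effect.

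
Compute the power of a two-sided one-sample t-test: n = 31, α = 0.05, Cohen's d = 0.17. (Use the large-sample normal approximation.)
Power ≈ 0.16

Power calculation (one-sample t-test, normal approximation):
z_β = d · √n - z_{α/2}
z_β = 0.17 · √31 - 1.960
z_β = 0.17 · 5.568 - 1.960
z_β = -1.013

Power = Φ(z_β) = Φ(-1.013) ≈ 0.155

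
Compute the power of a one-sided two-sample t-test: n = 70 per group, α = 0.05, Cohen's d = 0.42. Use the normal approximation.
Power ≈ 0.80

Power calculation (two-sample t-test, normal approximation):
z_β = d · √(n/2) - z_α
z_β = 0.42 · √(70/2) - 1.645
z_β = 0.42 · 5.916 - 1.645
z_β = 0.840

Power = Φ(z_β) = Φ(0.840) ≈ 0.800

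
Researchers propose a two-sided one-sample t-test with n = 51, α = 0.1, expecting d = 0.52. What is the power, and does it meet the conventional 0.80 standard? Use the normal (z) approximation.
Power ≈ 0.98; the study is adequately powered (power ≥ 0.80)

Power calculation (one-sample t-test, normal approximation):
z_β = d · √n - z_{α/2}
z_β = 0.52 · √51 - 1.645
z_β = 0.52 · 7.141 - 1.645
z_β = 2.069

Power = Φ(z_β) = Φ(2.069) ≈ 0.981

Effect size d = 0.52 is medium by Cohen's convention (0.2/0.5/0.8).

Threshold: power ≥ 0.80 is conventionally adequate.
Power ≈ 0.98 → the study is adequately powered (power ≥ 0.80).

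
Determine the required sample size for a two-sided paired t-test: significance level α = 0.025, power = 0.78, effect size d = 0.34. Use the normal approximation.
n = 79 pairs

Sample size formula (paired t-test, normal approximation):
n = ((z_{α/2} + z_β) / d)²

z_{α/2} = 2.241 (for α = 0.025, two-sided)
z_β = 0.772 (for power = 0.78)
d = 0.34

n = ((2.241 + 0.772) / 0.34)²
n = (8.862)²
n ≈ 78.54
Round up to the next whole number: n = 79 pairs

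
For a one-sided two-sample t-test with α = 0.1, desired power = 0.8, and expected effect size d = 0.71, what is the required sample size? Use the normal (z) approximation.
n = 18 per group

Sample size formula (two-sample t-test, normal approximation):
n = 2 · ((z_α + z_β) / d)²

z_α = 1.282 (for α = 0.1, one-sided)
z_β = 0.842 (for power = 0.8)
d = 0.71

n = 2 · ((1.282 + 0.842) / 0.71)²
n = 2 · (2.992)²
n ≈ 17.90
Round up to the next whole number: n = 18 per group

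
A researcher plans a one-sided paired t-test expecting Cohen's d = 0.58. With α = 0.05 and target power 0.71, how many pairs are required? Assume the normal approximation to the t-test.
n = 15 pairs

Sample size formula (paired t-test, normal approximation):
n = ((z_α + z_β) / d)²

z_α = 1.645 (for α = 0.05, one-sided)
z_β = 0.553 (for power = 0.71)
d = 0.58

n = ((1.645 + 0.553) / 0.58)²
n = (3.790)²
n ≈ 14.36
Round up to the next whole number: n = 15 pairs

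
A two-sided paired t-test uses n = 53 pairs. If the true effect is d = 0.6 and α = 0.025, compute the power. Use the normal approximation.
Power ≈ 0.98

Power calculation (paired t-test, normal approximation):
z_β = d · √n - z_{α/2}
z_β = 0.6 · √53 - 2.241
z_β = 0.6 · 7.280 - 2.241
z_β = 2.127

Power = Φ(z_β) = Φ(2.127) ≈ 0.983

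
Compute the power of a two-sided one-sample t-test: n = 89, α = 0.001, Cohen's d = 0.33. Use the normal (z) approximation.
Power ≈ 0.43

Power calculation (one-sample t-test, normal approximation):
z_β = d · √n - z_{α/2}
z_β = 0.33 · √89 - 3.291
z_β = 0.33 · 9.434 - 3.291
z_β = -0.177

Power = Φ(z_β) = Φ(-0.177) ≈ 0.430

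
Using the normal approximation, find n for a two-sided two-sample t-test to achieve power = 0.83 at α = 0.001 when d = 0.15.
n = 1602 per group

Sample size formula (two-sample t-test, normal approximation):
n = 2 · ((z_{α/2} + z_β) / d)²

z_{α/2} = 3.291 (for α = 0.001, two-sided)
z_β = 0.954 (for power = 0.83)
d = 0.15

n = 2 · ((3.291 + 0.954) / 0.15)²
n = 2 · (28.300)²
n ≈ 1601.78
Round up to the next whole number: n = 1602 per group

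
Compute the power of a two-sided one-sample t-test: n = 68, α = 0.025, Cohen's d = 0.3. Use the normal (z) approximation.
Power ≈ 0.59

Power calculation (one-sample t-test, normal approximation):
z_β = d · √n - z_{α/2}
z_β = 0.3 · √68 - 2.241
z_β = 0.3 · 8.246 - 2.241
z_β = 0.232

Power = Φ(z_β) = Φ(0.232) ≈ 0.592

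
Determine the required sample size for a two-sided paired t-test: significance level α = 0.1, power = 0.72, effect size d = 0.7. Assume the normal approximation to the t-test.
n = 11 pairs

Sample size formula (paired t-test, normal approximation):
n = ((z_{α/2} + z_β) / d)²

z_{α/2} = 1.645 (for α = 0.1, two-sided)
z_β = 0.583 (for power = 0.72)
d = 0.7

n = ((1.645 + 0.583) / 0.7)²
n = (3.183)²
n ≈ 10.13
Round up to the next whole number: n = 11 pairs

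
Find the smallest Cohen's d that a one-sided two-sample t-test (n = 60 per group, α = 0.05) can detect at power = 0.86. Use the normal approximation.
d ≈ 0.50

Minimum detectable effect (two-sample t-test, normal approximation):
d = (z_α + z_β) / √(n/2)
d = (1.645 + 1.080) / √(60/2)
d = 2.725 / 5.477
d ≈ 0.50

By Cohen's convention (0.2 small / 0.5 medium / 0.8 large): medium effect.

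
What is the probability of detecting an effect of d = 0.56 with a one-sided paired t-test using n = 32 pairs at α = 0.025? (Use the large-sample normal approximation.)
Power ≈ 0.89

Power calculation (paired t-test, normal approximation):
z_β = d · √n - z_α
z_β = 0.56 · √32 - 1.960
z_β = 0.56 · 5.657 - 1.960
z_β = 1.208

Power = Φ(z_β) = Φ(1.208) ≈ 0.886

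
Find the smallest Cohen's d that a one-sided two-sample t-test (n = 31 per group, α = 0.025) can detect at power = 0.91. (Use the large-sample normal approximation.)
d ≈ 0.84

Minimum detectable effect (two-sample t-test, normal approximation):
d = (z_α + z_β) / √(n/2)
d = (1.960 + 1.341) / √(31/2)
d = 3.301 / 3.937
d ≈ 0.84

By Cohen's convention (0.2 small / 0.5 medium / 0.8 large): large effect.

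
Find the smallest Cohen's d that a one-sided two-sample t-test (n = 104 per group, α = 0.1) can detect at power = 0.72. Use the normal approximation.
d ≈ 0.26

Minimum detectable effect (two-sample t-test, normal approximation):
d = (z_α + z_β) / √(n/2)
d = (1.282 + 0.583) / √(104/2)
d = 1.864 / 7.211
d ≈ 0.26

By Cohen's convention (0.2 small / 0.5 medium / 0.8 large): small effect.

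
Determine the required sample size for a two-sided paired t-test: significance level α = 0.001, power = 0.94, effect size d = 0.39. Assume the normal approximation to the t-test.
n = 155 pairs

Sample size formula (paired t-test, normal approximation):
n = ((z_{α/2} + z_β) / d)²

z_{α/2} = 3.291 (for α = 0.001, two-sided)
z_β = 1.555 (for power = 0.94)
d = 0.39

n = ((3.291 + 1.555) / 0.39)²
n = (12.426)²
n ≈ 154.41
Round up to the next whole number: n = 155 pairs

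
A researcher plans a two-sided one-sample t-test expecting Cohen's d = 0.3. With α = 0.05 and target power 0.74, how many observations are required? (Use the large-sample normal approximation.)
n = 76

Sample size formula (one-sample t-test, normal approximation):
n = ((z_{α/2} + z_β) / d)²

z_{α/2} = 1.960 (for α = 0.05, two-sided)
z_β = 0.643 (for power = 0.74)
d = 0.3

n = ((1.960 + 0.643) / 0.3)²
n = (8.677)²
n ≈ 75.29
Round up to the next whole number: n = 76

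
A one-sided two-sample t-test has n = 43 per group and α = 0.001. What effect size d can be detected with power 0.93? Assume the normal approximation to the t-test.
d ≈ 0.98

Minimum detectable effect (two-sample t-test, normal approximation):
d = (z_α + z_β) / √(n/2)
d = (3.090 + 1.476) / √(43/2)
d = 4.566 / 4.637
d ≈ 0.98

By Cohen's convention (0.2 small / 0.5 medium / 0.8 large): large effect.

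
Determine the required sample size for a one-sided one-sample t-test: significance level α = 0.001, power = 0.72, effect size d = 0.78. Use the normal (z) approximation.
n = 23

Sample size formula (one-sample t-test, normal approximation):
n = ((z_α + z_β) / d)²

z_α = 3.090 (for α = 0.001, one-sided)
z_β = 0.583 (for power = 0.72)
d = 0.78

n = ((3.090 + 0.583) / 0.78)²
n = (4.709)²
n ≈ 22.17
Round up to the next whole number: n = 23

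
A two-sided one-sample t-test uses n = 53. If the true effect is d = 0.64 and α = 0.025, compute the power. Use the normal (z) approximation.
Power ≈ 0.99

Power calculation (one-sample t-test, normal approximation):
z_β = d · √n - z_{α/2}
z_β = 0.64 · √53 - 2.241
z_β = 0.64 · 7.280 - 2.241
z_β = 2.418

Power = Φ(z_β) = Φ(2.418) ≈ 0.992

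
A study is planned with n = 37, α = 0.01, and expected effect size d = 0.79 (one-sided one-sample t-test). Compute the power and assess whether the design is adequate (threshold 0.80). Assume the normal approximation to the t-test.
Power ≈ 0.99; the study is adequately powered (power ≥ 0.80)

Power calculation (one-sample t-test, normal approximation):
z_β = d · √n - z_α
z_β = 0.79 · √37 - 2.326
z_β = 0.79 · 6.083 - 2.326
z_β = 2.479

Power = Φ(z_β) = Φ(2.479) ≈ 0.993

Effect size d = 0.79 is medium by Cohen's convention (0.2/0.5/0.8).

Threshold: power ≥ 0.80 is conventionally adequate.
Power ≈ 0.99 → the study is adequately powered (power ≥ 0.80).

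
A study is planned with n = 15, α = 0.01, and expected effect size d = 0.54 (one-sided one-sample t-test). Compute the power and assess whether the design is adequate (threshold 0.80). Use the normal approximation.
Power ≈ 0.41; the study is underpowered (power < 0.80)

Power calculation (one-sample t-test, normal approximation):
z_β = d · √n - z_α
z_β = 0.54 · √15 - 2.326
z_β = 0.54 · 3.873 - 2.326
z_β = -0.235

Power = Φ(z_β) = Φ(-0.235) ≈ 0.407

Effect size d = 0.54 is medium by Cohen's convention (0.2/0.5/0.8).

Threshold: power ≥ 0.80 is conventionally adequate.
Power ≈ 0.41 → the study is underpowered (power < 0.80).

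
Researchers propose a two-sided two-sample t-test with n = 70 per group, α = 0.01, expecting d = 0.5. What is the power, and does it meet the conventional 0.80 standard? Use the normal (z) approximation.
Power ≈ 0.65; the study is underpowered (power < 0.80)

Power calculation (two-sample t-test, normal approximation):
z_β = d · √(n/2) - z_{α/2}
z_β = 0.5 · √(70/2) - 2.576
z_β = 0.5 · 5.916 - 2.576
z_β = 0.382

Power = Φ(z_β) = Φ(0.382) ≈ 0.649

Effect size d = 0.5 is medium by Cohen's convention (0.2/0.5/0.8).

Threshold: power ≥ 0.80 is conventionally adequate.
Power ≈ 0.65 → the study is underpowered (power < 0.80).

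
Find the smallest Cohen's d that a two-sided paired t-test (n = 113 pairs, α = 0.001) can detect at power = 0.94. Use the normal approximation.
d ≈ 0.46

Minimum detectable effect (paired t-test, normal approximation):
d = (z_{α/2} + z_β) / √n
d = (3.291 + 1.555) / √113
d = 4.845 / 10.630
d ≈ 0.46

By Cohen's convention (0.2 small / 0.5 medium / 0.8 large): small effect.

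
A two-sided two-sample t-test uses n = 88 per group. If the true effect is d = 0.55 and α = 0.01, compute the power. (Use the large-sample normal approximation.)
Power ≈ 0.86

Power calculation (two-sample t-test, normal approximation):
z_β = d · √(n/2) - z_{α/2}
z_β = 0.55 · √(88/2) - 2.576
z_β = 0.55 · 6.633 - 2.576
z_β = 1.072

Power = Φ(z_β) = Φ(1.072) ≈ 0.858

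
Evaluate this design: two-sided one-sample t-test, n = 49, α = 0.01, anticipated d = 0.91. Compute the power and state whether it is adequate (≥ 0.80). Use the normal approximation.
Power ≈ 1.00; the study is adequately powered (power ≥ 0.80)

Power calculation (one-sample t-test, normal approximation):
z_β = d · √n - z_{α/2}
z_β = 0.91 · √49 - 2.576
z_β = 0.91 · 7.000 - 2.576
z_β = 3.794

Power = Φ(z_β) = Φ(3.794) ≈ 1.000

Effect size d = 0.91 is large by Cohen's convention (0.2/0.5/0.8).

Threshold: power ≥ 0.80 is conventionally adequate.
Power ≈ 1.00 → the study is adequately powered (power ≥ 0.80).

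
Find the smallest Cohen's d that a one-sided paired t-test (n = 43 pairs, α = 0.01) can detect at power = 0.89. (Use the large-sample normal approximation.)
d ≈ 0.54

Minimum detectable effect (paired t-test, normal approximation):
d = (z_α + z_β) / √n
d = (2.326 + 1.227) / √43
d = 3.553 / 6.557
d ≈ 0.54

By Cohen's convention (0.2 small / 0.5 medium / 0.8 large): medium effect.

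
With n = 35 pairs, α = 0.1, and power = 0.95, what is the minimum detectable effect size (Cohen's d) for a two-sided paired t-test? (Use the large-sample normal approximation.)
d ≈ 0.56

Minimum detectable effect (paired t-test, normal approximation):
d = (z_{α/2} + z_β) / √n
d = (1.645 + 1.645) / √35
d = 3.290 / 5.916
d ≈ 0.56

By Cohen's convention (0.2 small / 0.5 medium / 0.8 large): medium effect.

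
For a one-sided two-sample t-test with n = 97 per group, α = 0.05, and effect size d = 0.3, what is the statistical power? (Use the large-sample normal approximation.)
Power ≈ 0.67

Power calculation (two-sample t-test, normal approximation):
z_β = d · √(n/2) - z_α
z_β = 0.3 · √(97/2) - 1.645
z_β = 0.3 · 6.964 - 1.645
z_β = 0.444

Power = Φ(z_β) = Φ(0.444) ≈ 0.672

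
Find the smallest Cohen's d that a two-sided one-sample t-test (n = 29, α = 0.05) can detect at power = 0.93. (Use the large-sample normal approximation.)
d ≈ 0.64

Minimum detectable effect (one-sample t-test, normal approximation):
d = (z_{α/2} + z_β) / √n
d = (1.960 + 1.476) / √29
d = 3.436 / 5.385
d ≈ 0.64

By Cohen's convention (0.2 small / 0.5 medium / 0.8 large): medium effect.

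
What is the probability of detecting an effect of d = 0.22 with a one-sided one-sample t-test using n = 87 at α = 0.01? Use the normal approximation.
Power ≈ 0.39

Power calculation (one-sample t-test, normal approximation):
z_β = d · √n - z_α
z_β = 0.22 · √87 - 2.326
z_β = 0.22 · 9.327 - 2.326
z_β = -0.274

Power = Φ(z_β) = Φ(-0.274) ≈ 0.392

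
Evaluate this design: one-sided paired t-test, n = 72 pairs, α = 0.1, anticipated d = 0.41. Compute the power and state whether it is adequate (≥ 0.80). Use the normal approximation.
Power ≈ 0.99; the study is adequately powered (power ≥ 0.80)

Power calculation (paired t-test, normal approximation):
z_β = d · √n - z_α
z_β = 0.41 · √72 - 1.282
z_β = 0.41 · 8.485 - 1.282
z_β = 2.197

Power = Φ(z_β) = Φ(2.197) ≈ 0.986

Effect size d = 0.41 is small by Cohen's convention (0.2/0.5/0.8).

Threshold: power ≥ 0.80 is conventionally adequate.
Power ≈ 0.99 → the study is adequately powered (power ≥ 0.80).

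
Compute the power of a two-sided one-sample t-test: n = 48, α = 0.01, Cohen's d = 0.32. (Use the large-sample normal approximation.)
Power ≈ 0.36

Power calculation (one-sample t-test, normal approximation):
z_β = d · √n - z_{α/2}
z_β = 0.32 · √48 - 2.576
z_β = 0.32 · 6.928 - 2.576
z_β = -0.359

Power = Φ(z_β) = Φ(-0.359) ≈ 0.360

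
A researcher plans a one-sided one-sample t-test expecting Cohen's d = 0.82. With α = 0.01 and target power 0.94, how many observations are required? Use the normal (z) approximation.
n = 23

Sample size formula (one-sample t-test, normal approximation):
n = ((z_α + z_β) / d)²

z_α = 2.326 (for α = 0.01, one-sided)
z_β = 1.555 (for power = 0.94)
d = 0.82

n = ((2.326 + 1.555) / 0.82)²
n = (4.733)²
n ≈ 22.40
Round up to the next whole number: n = 23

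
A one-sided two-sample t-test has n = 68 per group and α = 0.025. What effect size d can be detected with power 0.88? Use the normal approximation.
d ≈ 0.54

Minimum detectable effect (two-sample t-test, normal approximation):
d = (z_α + z_β) / √(n/2)
d = (1.960 + 1.175) / √(68/2)
d = 3.135 / 5.831
d ≈ 0.54

By Cohen's convention (0.2 small / 0.5 medium / 0.8 large): medium effect.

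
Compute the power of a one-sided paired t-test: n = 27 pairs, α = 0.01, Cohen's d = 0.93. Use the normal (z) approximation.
Power ≈ 0.99

Power calculation (paired t-test, normal approximation):
z_β = d · √n - z_α
z_β = 0.93 · √27 - 2.326
z_β = 0.93 · 5.196 - 2.326
z_β = 2.506

Power = Φ(z_β) = Φ(2.506) ≈ 0.994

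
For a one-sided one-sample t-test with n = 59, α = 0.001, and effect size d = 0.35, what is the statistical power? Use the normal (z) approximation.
Power ≈ 0.34

Power calculation (one-sample t-test, normal approximation):
z_β = d · √n - z_α
z_β = 0.35 · √59 - 3.090
z_β = 0.35 · 7.681 - 3.090
z_β = -0.402

Power = Φ(z_β) = Φ(-0.402) ≈ 0.344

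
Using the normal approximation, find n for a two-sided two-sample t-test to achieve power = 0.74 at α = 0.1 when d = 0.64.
n = 26 per group

Sample size formula (two-sample t-test, normal approximation):
n = 2 · ((z_{α/2} + z_β) / d)²

z_{α/2} = 1.645 (for α = 0.1, two-sided)
z_β = 0.643 (for power = 0.74)
d = 0.64

n = 2 · ((1.645 + 0.643) / 0.64)²
n = 2 · (3.575)²
n ≈ 25.56
Round up to the next whole number: n = 26 per group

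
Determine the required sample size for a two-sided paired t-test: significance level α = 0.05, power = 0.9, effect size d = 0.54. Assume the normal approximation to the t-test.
n = 37 pairs

Sample size formula (paired t-test, normal approximation):
n = ((z_{α/2} + z_β) / d)²

z_{α/2} = 1.960 (for α = 0.05, two-sided)
z_β = 1.282 (for power = 0.9)
d = 0.54

n = ((1.960 + 1.282) / 0.54)²
n = (6.004)²
n ≈ 36.05
Round up to the next whole number: n = 37 pairs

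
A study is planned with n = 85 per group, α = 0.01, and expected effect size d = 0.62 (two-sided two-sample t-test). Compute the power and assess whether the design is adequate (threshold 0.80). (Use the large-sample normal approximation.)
Power ≈ 0.93; the study is adequately powered (power ≥ 0.80)

Power calculation (two-sample t-test, normal approximation):
z_β = d · √(n/2) - z_{α/2}
z_β = 0.62 · √(85/2) - 2.576
z_β = 0.62 · 6.519 - 2.576
z_β = 1.466

Power = Φ(z_β) = Φ(1.466) ≈ 0.929

Effect size d = 0.62 is medium by Cohen's convention (0.2/0.5/0.8).

Threshold: power ≥ 0.80 is conventionally adequate.
Power ≈ 0.93 → the study is adequately powered (power ≥ 0.80).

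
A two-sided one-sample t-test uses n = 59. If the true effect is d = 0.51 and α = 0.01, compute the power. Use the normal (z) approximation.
Power ≈ 0.91

Power calculation (one-sample t-test, normal approximation):
z_β = d · √n - z_{α/2}
z_β = 0.51 · √59 - 2.576
z_β = 0.51 · 7.681 - 2.576
z_β = 1.342

Power = Φ(z_β) = Φ(1.342) ≈ 0.910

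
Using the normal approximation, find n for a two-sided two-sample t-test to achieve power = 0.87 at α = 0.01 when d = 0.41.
n = 164 per group

Sample size formula (two-sample t-test, normal approximation):
n = 2 · ((z_{α/2} + z_β) / d)²

z_{α/2} = 2.576 (for α = 0.01, two-sided)
z_β = 1.126 (for power = 0.87)
d = 0.41

n = 2 · ((2.576 + 1.126) / 0.41)²
n = 2 · (9.029)²
n ≈ 163.05
Round up to the next whole number: n = 164 per group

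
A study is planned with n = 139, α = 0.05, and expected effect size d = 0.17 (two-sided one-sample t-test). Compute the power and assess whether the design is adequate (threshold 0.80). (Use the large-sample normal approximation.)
Power ≈ 0.52; the study is underpowered (power < 0.80)

Power calculation (one-sample t-test, normal approximation):
z_β = d · √n - z_{α/2}
z_β = 0.17 · √139 - 1.960
z_β = 0.17 · 11.790 - 1.960
z_β = 0.044

Power = Φ(z_β) = Φ(0.044) ≈ 0.518

Effect size d = 0.17 is very small by Cohen's convention (0.2/0.5/0.8).

Threshold: power ≥ 0.80 is conventionally adequate.
Power ≈ 0.52 → the study is underpowered (power < 0.80).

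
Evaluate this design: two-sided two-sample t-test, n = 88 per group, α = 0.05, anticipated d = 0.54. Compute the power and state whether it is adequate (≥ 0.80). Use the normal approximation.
Power ≈ 0.95; the study is adequately powered (power ≥ 0.80)

Power calculation (two-sample t-test, normal approximation):
z_β = d · √(n/2) - z_{α/2}
z_β = 0.54 · √(88/2) - 1.960
z_β = 0.54 · 6.633 - 1.960
z_β = 1.622

Power = Φ(z_β) = Φ(1.622) ≈ 0.948

Effect size d = 0.54 is medium by Cohen's convention (0.2/0.5/0.8).

Threshold: power ≥ 0.80 is conventionally adequate.
Power ≈ 0.95 → the study is adequately powered (power ≥ 0.80).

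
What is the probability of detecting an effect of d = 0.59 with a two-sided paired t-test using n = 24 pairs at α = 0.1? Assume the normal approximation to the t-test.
Power ≈ 0.89

Power calculation (paired t-test, normal approximation):
z_β = d · √n - z_{α/2}
z_β = 0.59 · √24 - 1.645
z_β = 0.59 · 4.899 - 1.645
z_β = 1.246

Power = Φ(z_β) = Φ(1.246) ≈ 0.894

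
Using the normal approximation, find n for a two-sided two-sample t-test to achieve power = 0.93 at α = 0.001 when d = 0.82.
n = 68 per group

Sample size formula (two-sample t-test, normal approximation):
n = 2 · ((z_{α/2} + z_β) / d)²

z_{α/2} = 3.291 (for α = 0.001, two-sided)
z_β = 1.476 (for power = 0.93)
d = 0.82

n = 2 · ((3.291 + 1.476) / 0.82)²
n = 2 · (5.813)²
n ≈ 67.58
Round up to the next whole number: n = 68 per group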